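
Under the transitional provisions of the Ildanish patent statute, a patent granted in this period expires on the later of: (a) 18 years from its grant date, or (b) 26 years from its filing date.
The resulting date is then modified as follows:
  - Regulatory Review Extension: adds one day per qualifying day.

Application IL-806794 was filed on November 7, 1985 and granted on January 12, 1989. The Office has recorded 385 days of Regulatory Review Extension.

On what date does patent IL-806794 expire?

(a) grant + 18 years → 12 January 2007.
(b) filing + 26 years → 7 November 2011.
Later of the two: 7 November 2011.
Regulatory Review Extension: +385 days → 26 November 2012.

November 26, 2012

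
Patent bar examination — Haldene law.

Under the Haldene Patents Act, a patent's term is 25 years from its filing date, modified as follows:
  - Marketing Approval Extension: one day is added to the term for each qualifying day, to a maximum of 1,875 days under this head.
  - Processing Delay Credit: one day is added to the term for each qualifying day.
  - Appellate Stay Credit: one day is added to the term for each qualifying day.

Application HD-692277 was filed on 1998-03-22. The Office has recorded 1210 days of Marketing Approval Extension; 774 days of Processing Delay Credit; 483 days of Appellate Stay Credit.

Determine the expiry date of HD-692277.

Base term: filing date + 25 years → 22 March 2023.
Marketing Approval Extension: 1210 days (within the 1875-day cap) → +1210 days → 14 July 2026.
Processing Delay Credit: +774 days → 26 August 2028.
Appellate Stay Credit: +483 days → 22 December 2029.

December 22, 2029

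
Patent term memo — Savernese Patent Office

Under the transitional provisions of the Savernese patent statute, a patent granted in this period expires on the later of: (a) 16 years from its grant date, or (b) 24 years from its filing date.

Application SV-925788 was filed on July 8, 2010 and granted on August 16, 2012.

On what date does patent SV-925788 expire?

(a) grant + 16 years → 16 August 2028.
(b) filing + 24 years → 8 July 2034.
Later of the two: 8 July 2034.

July 8, 2034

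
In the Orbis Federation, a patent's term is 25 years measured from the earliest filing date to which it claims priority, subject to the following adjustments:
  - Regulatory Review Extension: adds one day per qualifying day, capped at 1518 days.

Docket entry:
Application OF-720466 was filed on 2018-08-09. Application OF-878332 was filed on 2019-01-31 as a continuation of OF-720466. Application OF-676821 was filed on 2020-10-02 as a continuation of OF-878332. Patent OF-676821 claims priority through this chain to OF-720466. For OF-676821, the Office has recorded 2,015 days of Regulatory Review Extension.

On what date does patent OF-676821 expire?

October 5, 2047

Earliest priority filing: 9 August 2018.
Base term: 9 August 2018 + 25 years → 9 August 2043.
Regulatory Review Extension: 2015 days claimed exceeds the 1518-day cap, so +1518 days → 5 October 2047.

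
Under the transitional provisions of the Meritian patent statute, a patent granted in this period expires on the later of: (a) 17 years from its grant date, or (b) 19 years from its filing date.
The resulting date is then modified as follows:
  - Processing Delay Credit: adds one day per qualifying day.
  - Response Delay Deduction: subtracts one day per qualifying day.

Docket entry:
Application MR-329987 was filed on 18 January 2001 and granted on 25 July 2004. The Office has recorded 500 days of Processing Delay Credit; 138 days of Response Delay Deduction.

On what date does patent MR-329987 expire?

(a) grant + 17 years → 25 July 2021.
(b) filing + 19 years → 18 January 2020.
Later of the two: 25 July 2021.
Processing Delay Credit: +500 days → 7 December 2022.
Response Delay Deduction: −138 days → 22 July 2022.

2022-07-22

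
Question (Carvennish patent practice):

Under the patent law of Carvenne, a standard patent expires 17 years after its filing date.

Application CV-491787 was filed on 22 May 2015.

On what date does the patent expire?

Filing date + 17 years → 22 May 2032.

May 22, 2032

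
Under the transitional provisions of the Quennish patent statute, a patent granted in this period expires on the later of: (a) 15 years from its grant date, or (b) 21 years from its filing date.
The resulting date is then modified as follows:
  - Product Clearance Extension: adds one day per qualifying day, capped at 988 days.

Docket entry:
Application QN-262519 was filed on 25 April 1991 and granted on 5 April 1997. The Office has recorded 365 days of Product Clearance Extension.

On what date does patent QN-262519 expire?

2013-04-25

(a) grant + 15 years → 5 April 2012.
(b) filing + 21 years → 25 April 2012.
Later of the two: 25 April 2012.
Product Clearance Extension: 365 days (within the 988-day cap) → +365 days → 25 April 2013.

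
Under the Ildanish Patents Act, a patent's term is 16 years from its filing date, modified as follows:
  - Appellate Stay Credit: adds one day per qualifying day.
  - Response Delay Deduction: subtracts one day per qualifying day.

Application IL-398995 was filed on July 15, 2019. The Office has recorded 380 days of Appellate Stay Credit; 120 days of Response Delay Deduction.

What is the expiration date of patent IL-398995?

Base term: filing date + 16 years → 15 July 2035.
Appellate Stay Credit: +380 days → 29 July 2036.
Response Delay Deduction: −120 days → 31 March 2036.

March 31, 2036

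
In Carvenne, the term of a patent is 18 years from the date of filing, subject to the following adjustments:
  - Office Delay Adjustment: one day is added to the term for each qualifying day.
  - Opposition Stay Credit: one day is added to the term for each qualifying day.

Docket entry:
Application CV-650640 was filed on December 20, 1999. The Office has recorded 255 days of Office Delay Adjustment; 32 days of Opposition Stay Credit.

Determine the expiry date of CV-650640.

2018-10-03

Base term: filing date + 18 years → 20 December 2017.
Office Delay Adjustment: +255 days → 1 September 2018.
Opposition Stay Credit: +32 days → 3 October 2018.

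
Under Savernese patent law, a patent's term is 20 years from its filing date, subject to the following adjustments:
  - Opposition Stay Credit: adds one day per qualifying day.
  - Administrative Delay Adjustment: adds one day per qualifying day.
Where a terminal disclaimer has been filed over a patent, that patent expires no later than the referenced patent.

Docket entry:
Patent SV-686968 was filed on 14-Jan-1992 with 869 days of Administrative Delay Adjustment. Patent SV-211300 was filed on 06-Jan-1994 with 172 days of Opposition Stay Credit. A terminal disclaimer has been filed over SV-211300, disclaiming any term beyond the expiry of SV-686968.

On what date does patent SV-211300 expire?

2014-06-01

Natural term of SV-211300:
  Base: filing + 20 years → 6 January 2014.
  Opposition Stay Credit: +172 days → 27 June 2014.
Expiry of referenced patent SV-686968:
  Base: filing + 20 years → 14 January 2012.
  Administrative Delay Adjustment: +869 days → 1 June 2014.
Terminal disclaimer: SV-211300 expires on the earlier of 27 June 2014 and 1 June 2014.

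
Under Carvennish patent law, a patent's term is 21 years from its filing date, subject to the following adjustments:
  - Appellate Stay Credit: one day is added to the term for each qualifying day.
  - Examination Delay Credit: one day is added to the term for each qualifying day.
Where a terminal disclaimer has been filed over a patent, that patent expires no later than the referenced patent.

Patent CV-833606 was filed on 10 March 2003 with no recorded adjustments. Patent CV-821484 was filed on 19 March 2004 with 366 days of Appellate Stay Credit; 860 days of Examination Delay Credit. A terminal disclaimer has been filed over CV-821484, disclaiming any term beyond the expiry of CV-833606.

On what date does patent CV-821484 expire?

Natural term of CV-821484:
  Base: filing + 21 years → 19 March 2025.
  Appellate Stay Credit: +366 days → 20 March 2026.
  Examination Delay Credit: +860 days → 27 July 2028.
Expiry of referenced patent CV-833606:
  Base: filing + 21 years → 10 March 2024.
Terminal disclaimer: CV-821484 expires on the earlier of 27 July 2028 and 10 March 2024.

2024-03-10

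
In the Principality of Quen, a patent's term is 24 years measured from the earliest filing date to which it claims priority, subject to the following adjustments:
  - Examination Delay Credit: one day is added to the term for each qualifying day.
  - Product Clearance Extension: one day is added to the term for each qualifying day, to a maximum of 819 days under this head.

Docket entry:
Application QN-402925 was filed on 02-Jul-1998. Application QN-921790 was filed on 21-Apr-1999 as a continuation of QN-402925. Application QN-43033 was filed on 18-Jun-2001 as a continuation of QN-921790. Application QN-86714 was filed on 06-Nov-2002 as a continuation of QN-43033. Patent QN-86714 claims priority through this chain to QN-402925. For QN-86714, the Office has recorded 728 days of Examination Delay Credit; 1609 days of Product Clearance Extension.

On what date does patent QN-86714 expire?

Earliest priority filing: 2 July 1998.
Base term: 2 July 1998 + 24 years → 2 July 2022.
Examination Delay Credit: +728 days → 29 June 2024.
Product Clearance Extension: 1609 days claimed exceeds the 819-day cap, so +819 days → 26 September 2026.

2026-09-26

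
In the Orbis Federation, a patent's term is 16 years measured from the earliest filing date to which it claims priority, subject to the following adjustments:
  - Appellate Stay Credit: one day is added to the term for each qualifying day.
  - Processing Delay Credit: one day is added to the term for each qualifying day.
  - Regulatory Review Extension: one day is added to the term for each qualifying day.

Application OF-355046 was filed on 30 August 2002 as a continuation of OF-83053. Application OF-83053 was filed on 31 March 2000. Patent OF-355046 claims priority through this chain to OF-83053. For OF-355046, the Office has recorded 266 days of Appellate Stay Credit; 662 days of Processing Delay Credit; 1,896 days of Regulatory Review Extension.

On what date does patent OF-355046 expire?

2023-12-24

Earliest priority filing: 31 March 2000.
Base term: 31 March 2000 + 16 years → 31 March 2016.
Appellate Stay Credit: +266 days → 22 December 2016.
Processing Delay Credit: +662 days → 15 October 2018.
Regulatory Review Extension: +1896 days → 24 December 2023.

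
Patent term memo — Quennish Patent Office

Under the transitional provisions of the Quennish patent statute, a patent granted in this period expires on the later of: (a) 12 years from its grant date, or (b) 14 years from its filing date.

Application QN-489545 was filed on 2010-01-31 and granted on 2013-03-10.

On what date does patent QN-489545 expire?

March 10, 2025

(a) grant + 12 years → 10 March 2025.
(b) filing + 14 years → 31 January 2024.
Later of the two: 10 March 2025.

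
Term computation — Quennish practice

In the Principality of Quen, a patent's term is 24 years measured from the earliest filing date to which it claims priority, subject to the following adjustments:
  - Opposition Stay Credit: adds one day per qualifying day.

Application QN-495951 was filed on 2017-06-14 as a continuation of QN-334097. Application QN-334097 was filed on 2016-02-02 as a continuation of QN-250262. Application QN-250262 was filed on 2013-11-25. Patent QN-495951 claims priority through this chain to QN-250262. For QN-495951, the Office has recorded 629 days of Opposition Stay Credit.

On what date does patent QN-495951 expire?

August 16, 2039

Earliest priority filing: 25 November 2013.
Base term: 25 November 2013 + 24 years → 25 November 2037.
Opposition Stay Credit: +629 days → 16 August 2039.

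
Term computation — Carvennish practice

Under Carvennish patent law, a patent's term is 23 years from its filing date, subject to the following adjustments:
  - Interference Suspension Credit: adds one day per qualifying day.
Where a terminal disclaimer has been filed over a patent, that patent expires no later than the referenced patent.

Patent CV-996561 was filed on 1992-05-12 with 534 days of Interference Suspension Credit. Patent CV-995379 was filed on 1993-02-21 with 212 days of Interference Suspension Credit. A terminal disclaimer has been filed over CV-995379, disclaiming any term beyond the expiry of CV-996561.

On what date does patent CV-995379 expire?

2016-09-20

Natural term of CV-995379:
  Base: filing + 23 years → 21 February 2016.
  Interference Suspension Credit: +212 days → 20 September 2016.
Expiry of referenced patent CV-996561:
  Base: filing + 23 years → 12 May 2015.
  Interference Suspension Credit: +534 days → 27 October 2016.
Terminal disclaimer: CV-995379 expires on the earlier of 20 September 2016 and 27 October 2016.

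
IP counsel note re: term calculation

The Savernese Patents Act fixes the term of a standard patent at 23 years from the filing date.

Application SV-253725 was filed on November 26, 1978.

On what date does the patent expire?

Filing date + 23 years → 26 November 2001.

2001-11-26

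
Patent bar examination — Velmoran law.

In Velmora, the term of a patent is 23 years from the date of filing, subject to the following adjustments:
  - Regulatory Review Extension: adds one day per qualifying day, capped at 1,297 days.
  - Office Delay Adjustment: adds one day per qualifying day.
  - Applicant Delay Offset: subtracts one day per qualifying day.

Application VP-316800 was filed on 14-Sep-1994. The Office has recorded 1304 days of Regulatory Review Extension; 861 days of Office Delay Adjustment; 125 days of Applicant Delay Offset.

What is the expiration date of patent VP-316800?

2023-04-09

Base term: filing date + 23 years → 14 September 2017.
Regulatory Review Extension: 1304 days claimed exceeds the 1297-day cap, so +1297 days → 3 April 2021.
Office Delay Adjustment: +861 days → 12 August 2023.
Applicant Delay Offset: −125 days → 9 April 2023.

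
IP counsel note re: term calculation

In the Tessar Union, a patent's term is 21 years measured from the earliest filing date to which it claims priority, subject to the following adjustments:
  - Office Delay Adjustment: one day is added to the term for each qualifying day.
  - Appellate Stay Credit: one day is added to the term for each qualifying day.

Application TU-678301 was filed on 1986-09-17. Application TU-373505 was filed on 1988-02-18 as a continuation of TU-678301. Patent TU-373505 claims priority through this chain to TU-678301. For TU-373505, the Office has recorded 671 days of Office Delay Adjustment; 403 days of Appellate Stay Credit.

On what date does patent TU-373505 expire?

August 26, 2010

Earliest priority filing: 17 September 1986.
Base term: 17 September 1986 + 21 years → 17 September 2007.
Office Delay Adjustment: +671 days → 19 July 2009.
Appellate Stay Credit: +403 days → 26 August 2010.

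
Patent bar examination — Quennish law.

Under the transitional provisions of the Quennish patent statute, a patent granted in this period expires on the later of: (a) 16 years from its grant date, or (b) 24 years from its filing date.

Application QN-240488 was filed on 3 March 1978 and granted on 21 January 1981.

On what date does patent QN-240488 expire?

(a) grant + 16 years → 21 January 1997.
(b) filing + 24 years → 3 March 2002.
Later of the two: 3 March 2002.

2002-03-03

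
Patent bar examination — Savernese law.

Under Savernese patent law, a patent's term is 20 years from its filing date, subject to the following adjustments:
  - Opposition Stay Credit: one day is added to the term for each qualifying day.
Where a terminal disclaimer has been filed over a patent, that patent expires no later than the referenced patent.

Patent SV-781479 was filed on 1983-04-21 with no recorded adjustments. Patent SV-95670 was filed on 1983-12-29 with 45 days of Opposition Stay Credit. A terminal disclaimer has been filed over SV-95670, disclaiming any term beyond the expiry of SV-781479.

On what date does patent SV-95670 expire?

Natural term of SV-95670:
  Base: filing + 20 years → 29 December 2003.
  Opposition Stay Credit: +45 days → 12 February 2004.
Expiry of referenced patent SV-781479:
  Base: filing + 20 years → 21 April 2003.
Terminal disclaimer: SV-95670 expires on the earlier of 12 February 2004 and 21 April 2003.

2003-04-21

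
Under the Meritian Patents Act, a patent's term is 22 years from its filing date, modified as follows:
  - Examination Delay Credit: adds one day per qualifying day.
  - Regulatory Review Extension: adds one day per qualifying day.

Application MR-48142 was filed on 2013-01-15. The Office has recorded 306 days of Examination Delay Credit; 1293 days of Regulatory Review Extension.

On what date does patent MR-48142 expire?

2039-06-02

Base term: filing date + 22 years → 15 January 2035.
Examination Delay Credit: +306 days → 17 November 2035.
Regulatory Review Extension: +1293 days → 2 June 2039.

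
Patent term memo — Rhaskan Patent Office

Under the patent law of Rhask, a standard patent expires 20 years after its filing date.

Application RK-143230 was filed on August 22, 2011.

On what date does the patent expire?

August 22, 2031

Filing date + 20 years → 22 August 2031.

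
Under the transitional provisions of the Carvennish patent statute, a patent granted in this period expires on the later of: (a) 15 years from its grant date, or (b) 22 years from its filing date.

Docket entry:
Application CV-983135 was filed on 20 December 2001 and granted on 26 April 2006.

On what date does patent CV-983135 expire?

2023-12-20

(a) grant + 15 years → 26 April 2021.
(b) filing + 22 years → 20 December 2023.
Later of the two: 20 December 2023.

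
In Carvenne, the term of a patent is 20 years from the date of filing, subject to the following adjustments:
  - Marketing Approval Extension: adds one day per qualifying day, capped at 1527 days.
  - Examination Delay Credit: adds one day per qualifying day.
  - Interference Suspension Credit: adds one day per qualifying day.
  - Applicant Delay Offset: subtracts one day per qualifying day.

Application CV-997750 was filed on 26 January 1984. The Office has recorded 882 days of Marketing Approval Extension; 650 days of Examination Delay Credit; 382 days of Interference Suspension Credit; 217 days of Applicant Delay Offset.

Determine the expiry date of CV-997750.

Base term: filing date + 20 years → 26 January 2004.
Marketing Approval Extension: 882 days (within the 1527-day cap) → +882 days → 26 June 2006.
Examination Delay Credit: +650 days → 6 April 2008.
Interference Suspension Credit: +382 days → 23 April 2009.
Applicant Delay Offset: −217 days → 18 September 2008.

September 18, 2008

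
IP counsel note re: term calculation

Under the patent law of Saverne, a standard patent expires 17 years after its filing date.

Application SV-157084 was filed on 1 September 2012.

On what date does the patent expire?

2029-09-01

Filing date + 17 years → 1 September 2029.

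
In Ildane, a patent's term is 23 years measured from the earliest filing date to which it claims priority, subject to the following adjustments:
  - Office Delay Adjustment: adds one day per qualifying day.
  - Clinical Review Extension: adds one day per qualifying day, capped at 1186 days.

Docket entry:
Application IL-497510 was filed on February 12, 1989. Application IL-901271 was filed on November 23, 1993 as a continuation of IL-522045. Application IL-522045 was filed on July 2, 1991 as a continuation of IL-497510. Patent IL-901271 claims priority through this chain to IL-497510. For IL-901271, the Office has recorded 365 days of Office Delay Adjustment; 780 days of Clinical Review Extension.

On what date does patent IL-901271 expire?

Earliest priority filing: 12 February 1989.
Base term: 12 February 1989 + 23 years → 12 February 2012.
Office Delay Adjustment: +365 days → 11 February 2013.
Clinical Review Extension: 780 days (within the 1186-day cap) → +780 days → 2 April 2015.

April 2, 2015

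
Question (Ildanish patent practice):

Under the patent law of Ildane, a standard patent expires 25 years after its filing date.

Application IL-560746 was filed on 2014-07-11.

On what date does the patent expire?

Filing date + 25 years → 11 July 2039.

July 11, 2039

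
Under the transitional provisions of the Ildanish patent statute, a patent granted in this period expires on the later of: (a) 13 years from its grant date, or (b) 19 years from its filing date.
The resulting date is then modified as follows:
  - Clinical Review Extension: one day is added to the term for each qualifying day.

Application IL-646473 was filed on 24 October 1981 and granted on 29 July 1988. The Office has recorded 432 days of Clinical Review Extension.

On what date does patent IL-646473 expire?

(a) grant + 13 years → 29 July 2001.
(b) filing + 19 years → 24 October 2000.
Later of the two: 29 July 2001.
Clinical Review Extension: +432 days → 4 October 2002.

October 4, 2002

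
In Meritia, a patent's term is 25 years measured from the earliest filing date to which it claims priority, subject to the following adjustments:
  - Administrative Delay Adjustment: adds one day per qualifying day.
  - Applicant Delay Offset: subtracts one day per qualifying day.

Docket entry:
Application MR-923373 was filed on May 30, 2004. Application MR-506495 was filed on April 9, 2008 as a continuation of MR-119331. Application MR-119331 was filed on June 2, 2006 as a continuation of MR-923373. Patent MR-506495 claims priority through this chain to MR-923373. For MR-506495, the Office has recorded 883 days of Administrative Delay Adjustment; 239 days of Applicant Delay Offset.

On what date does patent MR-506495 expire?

2031-03-05

Earliest priority filing: 30 May 2004.
Base term: 30 May 2004 + 25 years → 30 May 2029.
Administrative Delay Adjustment: +883 days → 30 October 2031.
Applicant Delay Offset: −239 days → 5 March 2031.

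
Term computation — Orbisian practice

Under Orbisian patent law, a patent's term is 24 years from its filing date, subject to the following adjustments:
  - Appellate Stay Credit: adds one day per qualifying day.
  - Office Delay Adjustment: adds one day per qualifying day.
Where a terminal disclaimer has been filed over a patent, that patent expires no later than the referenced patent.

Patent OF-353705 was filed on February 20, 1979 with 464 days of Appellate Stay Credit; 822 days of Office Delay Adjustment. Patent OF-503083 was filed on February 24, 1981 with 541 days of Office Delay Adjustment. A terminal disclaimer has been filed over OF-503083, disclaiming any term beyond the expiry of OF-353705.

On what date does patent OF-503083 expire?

2006-08-19

Natural term of OF-503083:
  Base: filing + 24 years → 24 February 2005.
  Office Delay Adjustment: +541 days → 19 August 2006.
Expiry of referenced patent OF-353705:
  Base: filing + 24 years → 20 February 2003.
  Appellate Stay Credit: +464 days → 29 May 2004.
  Office Delay Adjustment: +822 days → 29 August 2006.
Terminal disclaimer: OF-503083 expires on the earlier of 19 August 2006 and 29 August 2006.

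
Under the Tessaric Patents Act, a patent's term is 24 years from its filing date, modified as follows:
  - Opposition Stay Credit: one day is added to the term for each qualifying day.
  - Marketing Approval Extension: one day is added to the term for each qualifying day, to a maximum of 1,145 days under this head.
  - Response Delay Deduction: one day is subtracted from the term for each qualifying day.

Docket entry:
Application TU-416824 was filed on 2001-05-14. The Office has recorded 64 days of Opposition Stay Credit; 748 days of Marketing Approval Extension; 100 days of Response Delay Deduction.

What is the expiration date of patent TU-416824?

Base term: filing date + 24 years → 14 May 2025.
Opposition Stay Credit: +64 days → 17 July 2025.
Marketing Approval Extension: 748 days (within the 1145-day cap) → +748 days → 4 August 2027.
Response Delay Deduction: −100 days → 26 April 2027.

April 26, 2027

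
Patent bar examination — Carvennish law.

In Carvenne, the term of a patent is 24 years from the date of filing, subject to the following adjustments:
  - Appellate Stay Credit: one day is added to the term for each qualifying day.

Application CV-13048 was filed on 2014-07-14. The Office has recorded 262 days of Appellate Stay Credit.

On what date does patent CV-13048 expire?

Base term: filing date + 24 years → 14 July 2038.
Appellate Stay Credit: +262 days → 2 April 2039.

April 2, 2039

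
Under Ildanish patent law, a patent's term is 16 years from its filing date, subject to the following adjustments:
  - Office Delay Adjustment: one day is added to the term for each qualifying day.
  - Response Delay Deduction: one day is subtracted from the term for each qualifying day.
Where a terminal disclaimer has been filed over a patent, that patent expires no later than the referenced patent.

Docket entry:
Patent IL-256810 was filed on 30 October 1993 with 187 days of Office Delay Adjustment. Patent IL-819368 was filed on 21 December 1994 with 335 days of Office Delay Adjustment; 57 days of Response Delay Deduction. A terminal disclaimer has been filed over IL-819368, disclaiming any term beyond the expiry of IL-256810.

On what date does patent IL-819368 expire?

May 5, 2010

Natural term of IL-819368:
  Base: filing + 16 years → 21 December 2010.
  Office Delay Adjustment: +335 days → 21 November 2011.
  Response Delay Deduction: −57 days → 25 September 2011.
Expiry of referenced patent IL-256810:
  Base: filing + 16 years → 30 October 2009.
  Office Delay Adjustment: +187 days → 5 May 2010.
Terminal disclaimer: IL-819368 expires on the earlier of 25 September 2011 and 5 May 2010.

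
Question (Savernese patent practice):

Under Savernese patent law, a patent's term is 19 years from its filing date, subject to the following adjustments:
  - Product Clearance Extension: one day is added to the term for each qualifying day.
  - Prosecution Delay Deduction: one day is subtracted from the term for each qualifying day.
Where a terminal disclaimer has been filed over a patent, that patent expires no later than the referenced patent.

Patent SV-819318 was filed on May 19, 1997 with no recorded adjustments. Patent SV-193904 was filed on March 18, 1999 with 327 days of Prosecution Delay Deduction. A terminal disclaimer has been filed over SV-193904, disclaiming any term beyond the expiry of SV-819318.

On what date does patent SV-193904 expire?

Natural term of SV-193904:
  Base: filing + 19 years → 18 March 2018.
  Prosecution Delay Deduction: −327 days → 25 April 2017.
Expiry of referenced patent SV-819318:
  Base: filing + 19 years → 19 May 2016.
Terminal disclaimer: SV-193904 expires on the earlier of 25 April 2017 and 19 May 2016.

2016-05-19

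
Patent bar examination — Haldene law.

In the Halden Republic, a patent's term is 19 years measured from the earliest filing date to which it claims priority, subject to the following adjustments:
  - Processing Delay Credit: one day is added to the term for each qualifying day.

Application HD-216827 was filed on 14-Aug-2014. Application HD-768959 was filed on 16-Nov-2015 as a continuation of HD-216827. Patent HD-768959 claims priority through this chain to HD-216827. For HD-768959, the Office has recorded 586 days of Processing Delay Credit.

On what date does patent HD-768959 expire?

Earliest priority filing: 14 August 2014.
Base term: 14 August 2014 + 19 years → 14 August 2033.
Processing Delay Credit: +586 days → 23 March 2035.

2035-03-23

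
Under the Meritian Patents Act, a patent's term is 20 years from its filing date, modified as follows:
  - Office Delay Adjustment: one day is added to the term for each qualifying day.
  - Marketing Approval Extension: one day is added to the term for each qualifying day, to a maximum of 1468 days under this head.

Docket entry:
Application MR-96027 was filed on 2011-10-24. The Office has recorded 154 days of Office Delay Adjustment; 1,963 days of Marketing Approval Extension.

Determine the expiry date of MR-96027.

April 2, 2036

Base term: filing date + 20 years → 24 October 2031.
Office Delay Adjustment: +154 days → 26 March 2032.
Marketing Approval Extension: 1963 days claimed exceeds the 1468-day cap, so +1468 days → 2 April 2036.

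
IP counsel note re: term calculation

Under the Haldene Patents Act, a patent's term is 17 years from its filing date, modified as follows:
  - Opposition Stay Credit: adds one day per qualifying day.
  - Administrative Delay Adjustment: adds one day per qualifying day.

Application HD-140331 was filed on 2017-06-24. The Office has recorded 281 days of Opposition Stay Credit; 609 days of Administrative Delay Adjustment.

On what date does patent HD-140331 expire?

Base term: filing date + 17 years → 24 June 2034.
Opposition Stay Credit: +281 days → 1 April 2035.
Administrative Delay Adjustment: +609 days → 30 November 2036.

November 30, 2036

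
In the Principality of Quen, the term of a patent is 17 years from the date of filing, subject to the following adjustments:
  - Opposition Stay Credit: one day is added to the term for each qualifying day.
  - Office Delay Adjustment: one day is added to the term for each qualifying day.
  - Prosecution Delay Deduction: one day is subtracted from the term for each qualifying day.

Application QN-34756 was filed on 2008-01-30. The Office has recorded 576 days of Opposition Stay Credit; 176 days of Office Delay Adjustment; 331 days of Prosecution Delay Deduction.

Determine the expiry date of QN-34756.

2026-03-27

Base term: filing date + 17 years → 30 January 2025.
Opposition Stay Credit: +576 days → 29 August 2026.
Office Delay Adjustment: +176 days → 21 February 2027.
Prosecution Delay Deduction: −331 days → 27 March 2026.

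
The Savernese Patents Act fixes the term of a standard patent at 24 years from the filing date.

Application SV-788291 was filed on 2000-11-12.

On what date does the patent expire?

November 12, 2024

Filing date + 24 years → 12 November 2024.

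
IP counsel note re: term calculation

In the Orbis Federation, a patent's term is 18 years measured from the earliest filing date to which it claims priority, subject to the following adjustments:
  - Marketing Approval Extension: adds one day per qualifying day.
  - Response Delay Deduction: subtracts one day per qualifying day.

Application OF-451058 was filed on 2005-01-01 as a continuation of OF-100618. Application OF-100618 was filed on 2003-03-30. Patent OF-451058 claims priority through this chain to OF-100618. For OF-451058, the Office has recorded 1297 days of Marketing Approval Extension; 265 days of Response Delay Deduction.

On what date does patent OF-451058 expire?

January 26, 2024

Earliest priority filing: 30 March 2003.
Base term: 30 March 2003 + 18 years → 30 March 2021.
Marketing Approval Extension: +1297 days → 17 October 2024.
Response Delay Deduction: −265 days → 26 January 2024.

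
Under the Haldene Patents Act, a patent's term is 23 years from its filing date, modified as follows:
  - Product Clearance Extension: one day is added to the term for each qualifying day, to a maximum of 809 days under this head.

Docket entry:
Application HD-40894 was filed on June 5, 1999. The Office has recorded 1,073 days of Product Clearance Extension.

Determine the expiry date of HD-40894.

August 22, 2024

Base term: filing date + 23 years → 5 June 2022.
Product Clearance Extension: 1073 days claimed exceeds the 809-day cap, so +809 days → 22 August 2024.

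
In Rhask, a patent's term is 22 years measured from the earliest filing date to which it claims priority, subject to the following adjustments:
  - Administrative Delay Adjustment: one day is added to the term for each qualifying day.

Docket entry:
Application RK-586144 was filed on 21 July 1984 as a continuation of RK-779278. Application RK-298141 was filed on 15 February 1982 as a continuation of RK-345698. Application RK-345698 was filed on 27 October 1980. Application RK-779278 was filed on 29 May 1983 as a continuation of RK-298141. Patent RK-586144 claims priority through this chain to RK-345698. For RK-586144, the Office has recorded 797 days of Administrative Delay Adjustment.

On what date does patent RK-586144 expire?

Earliest priority filing: 27 October 1980.
Base term: 27 October 1980 + 22 years → 27 October 2002.
Administrative Delay Adjustment: +797 days → 1 January 2005.

2005-01-01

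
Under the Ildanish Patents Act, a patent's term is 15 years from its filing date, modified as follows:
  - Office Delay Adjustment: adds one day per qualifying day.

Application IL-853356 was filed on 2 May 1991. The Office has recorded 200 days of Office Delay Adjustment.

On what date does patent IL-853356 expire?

Base term: filing date + 15 years → 2 May 2006.
Office Delay Adjustment: +200 days → 18 November 2006.

November 18, 2006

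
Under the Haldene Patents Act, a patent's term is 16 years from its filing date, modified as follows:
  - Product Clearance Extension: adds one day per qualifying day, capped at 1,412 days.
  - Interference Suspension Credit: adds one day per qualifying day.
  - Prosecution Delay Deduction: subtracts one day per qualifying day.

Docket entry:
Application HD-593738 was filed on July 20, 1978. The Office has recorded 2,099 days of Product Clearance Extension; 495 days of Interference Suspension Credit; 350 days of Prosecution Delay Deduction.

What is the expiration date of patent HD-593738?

Base term: filing date + 16 years → 20 July 1994.
Product Clearance Extension: 2099 days claimed exceeds the 1412-day cap, so +1412 days → 1 June 1998.
Interference Suspension Credit: +495 days → 9 October 1999.
Prosecution Delay Deduction: −350 days → 24 October 1998.

October 24, 1998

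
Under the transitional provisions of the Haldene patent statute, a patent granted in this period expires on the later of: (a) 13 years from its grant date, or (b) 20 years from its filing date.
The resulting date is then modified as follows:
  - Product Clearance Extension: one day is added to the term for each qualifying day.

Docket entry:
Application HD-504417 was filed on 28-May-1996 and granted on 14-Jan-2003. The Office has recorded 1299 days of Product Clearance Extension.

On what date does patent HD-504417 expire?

(a) grant + 13 years → 14 January 2016.
(b) filing + 20 years → 28 May 2016.
Later of the two: 28 May 2016.
Product Clearance Extension: +1299 days → 18 December 2019.

December 18, 2019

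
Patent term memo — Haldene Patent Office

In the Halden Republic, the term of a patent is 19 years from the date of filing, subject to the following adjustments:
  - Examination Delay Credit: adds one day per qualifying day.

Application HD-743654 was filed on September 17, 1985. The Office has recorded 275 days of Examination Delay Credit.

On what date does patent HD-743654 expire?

Base term: filing date + 19 years → 17 September 2004.
Examination Delay Credit: +275 days → 19 June 2005.

June 19, 2005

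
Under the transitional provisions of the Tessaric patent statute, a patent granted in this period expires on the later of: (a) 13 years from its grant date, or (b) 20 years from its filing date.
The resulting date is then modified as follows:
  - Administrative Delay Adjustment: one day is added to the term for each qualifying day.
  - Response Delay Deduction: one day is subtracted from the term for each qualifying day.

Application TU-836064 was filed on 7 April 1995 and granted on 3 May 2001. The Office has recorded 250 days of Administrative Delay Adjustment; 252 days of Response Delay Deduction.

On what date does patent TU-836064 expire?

2015-04-05

(a) grant + 13 years → 3 May 2014.
(b) filing + 20 years → 7 April 2015.
Later of the two: 7 April 2015.
Administrative Delay Adjustment: +250 days → 13 December 2015.
Response Delay Deduction: −252 days → 5 April 2015.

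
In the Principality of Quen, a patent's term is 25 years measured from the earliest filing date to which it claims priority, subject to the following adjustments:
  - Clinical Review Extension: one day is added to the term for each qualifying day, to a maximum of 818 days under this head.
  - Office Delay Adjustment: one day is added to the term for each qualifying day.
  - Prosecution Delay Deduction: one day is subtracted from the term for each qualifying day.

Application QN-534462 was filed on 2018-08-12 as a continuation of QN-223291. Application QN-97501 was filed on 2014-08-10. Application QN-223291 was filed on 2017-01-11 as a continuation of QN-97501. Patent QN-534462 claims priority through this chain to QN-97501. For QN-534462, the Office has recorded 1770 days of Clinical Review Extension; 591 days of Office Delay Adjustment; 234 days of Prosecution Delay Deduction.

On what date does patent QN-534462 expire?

Earliest priority filing: 10 August 2014.
Base term: 10 August 2014 + 25 years → 10 August 2039.
Clinical Review Extension: 1770 days claimed exceeds the 818-day cap, so +818 days → 5 November 2041.
Office Delay Adjustment: +591 days → 19 June 2043.
Prosecution Delay Deduction: −234 days → 28 October 2042.

2042-10-28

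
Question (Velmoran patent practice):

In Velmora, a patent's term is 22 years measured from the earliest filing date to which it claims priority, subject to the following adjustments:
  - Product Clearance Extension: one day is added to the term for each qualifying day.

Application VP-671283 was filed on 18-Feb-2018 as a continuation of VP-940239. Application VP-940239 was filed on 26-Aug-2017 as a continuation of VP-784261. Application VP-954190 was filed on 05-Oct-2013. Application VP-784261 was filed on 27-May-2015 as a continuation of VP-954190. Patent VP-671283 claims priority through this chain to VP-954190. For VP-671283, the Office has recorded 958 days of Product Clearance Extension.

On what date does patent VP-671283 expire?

May 20, 2038

Earliest priority filing: 5 October 2013.
Base term: 5 October 2013 + 22 years → 5 October 2035.
Product Clearance Extension: +958 days → 20 May 2038.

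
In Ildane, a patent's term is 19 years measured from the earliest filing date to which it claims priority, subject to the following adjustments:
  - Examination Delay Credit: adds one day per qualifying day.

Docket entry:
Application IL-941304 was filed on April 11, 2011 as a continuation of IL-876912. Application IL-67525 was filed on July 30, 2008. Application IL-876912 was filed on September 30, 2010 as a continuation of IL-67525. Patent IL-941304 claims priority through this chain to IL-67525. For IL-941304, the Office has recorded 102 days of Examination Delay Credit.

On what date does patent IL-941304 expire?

Earliest priority filing: 30 July 2008.
Base term: 30 July 2008 + 19 years → 30 July 2027.
Examination Delay Credit: +102 days → 9 November 2027.

2027-11-09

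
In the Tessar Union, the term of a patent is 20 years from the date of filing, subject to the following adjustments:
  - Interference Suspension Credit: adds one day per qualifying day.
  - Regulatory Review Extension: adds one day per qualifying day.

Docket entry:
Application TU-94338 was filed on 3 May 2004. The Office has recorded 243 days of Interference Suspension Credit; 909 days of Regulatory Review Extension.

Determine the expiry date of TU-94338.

June 29, 2027

Base term: filing date + 20 years → 3 May 2024.
Interference Suspension Credit: +243 days → 1 January 2025.
Regulatory Review Extension: +909 days → 29 June 2027.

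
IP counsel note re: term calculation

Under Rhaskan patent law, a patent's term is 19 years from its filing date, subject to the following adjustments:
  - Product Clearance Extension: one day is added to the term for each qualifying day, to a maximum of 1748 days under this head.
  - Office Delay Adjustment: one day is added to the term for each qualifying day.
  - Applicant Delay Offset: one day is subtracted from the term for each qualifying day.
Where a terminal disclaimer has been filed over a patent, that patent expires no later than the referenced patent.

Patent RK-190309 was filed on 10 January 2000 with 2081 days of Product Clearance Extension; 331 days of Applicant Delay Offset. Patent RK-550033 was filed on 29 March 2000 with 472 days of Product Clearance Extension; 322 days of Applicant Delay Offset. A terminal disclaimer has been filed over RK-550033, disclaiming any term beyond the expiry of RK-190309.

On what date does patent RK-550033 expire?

Natural term of RK-550033:
  Base: filing + 19 years → 29 March 2019.
  Product Clearance Extension: 472 days (within the 1748-day cap) → +472 days → 13 July 2020.
  Applicant Delay Offset: −322 days → 26 August 2019.
Expiry of referenced patent RK-190309:
  Base: filing + 19 years → 10 January 2019.
  Product Clearance Extension: 2081 days claimed exceeds the 1748-day cap, so +1748 days → 24 October 2023.
  Applicant Delay Offset: −331 days → 27 November 2022.
Terminal disclaimer: RK-550033 expires on the earlier of 26 August 2019 and 27 November 2022.

2019-08-26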